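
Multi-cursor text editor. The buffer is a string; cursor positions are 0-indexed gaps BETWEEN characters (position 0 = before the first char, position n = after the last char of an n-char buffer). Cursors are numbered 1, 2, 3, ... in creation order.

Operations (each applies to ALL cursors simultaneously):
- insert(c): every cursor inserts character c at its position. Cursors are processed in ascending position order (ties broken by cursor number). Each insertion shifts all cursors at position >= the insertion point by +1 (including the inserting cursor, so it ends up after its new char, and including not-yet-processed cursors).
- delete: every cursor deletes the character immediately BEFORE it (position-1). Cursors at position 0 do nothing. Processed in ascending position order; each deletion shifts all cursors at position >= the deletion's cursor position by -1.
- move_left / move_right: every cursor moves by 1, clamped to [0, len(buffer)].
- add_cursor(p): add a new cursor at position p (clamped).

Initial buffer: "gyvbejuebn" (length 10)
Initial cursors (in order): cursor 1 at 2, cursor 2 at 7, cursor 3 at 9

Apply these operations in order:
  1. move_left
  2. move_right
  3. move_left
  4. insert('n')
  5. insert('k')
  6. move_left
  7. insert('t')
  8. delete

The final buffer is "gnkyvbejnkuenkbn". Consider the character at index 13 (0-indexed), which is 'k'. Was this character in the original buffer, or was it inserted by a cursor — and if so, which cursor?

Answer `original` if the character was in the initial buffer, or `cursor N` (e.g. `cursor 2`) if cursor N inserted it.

Answer: cursor 3

Derivation:
After op 1 (move_left): buffer="gyvbejuebn" (len 10), cursors c1@1 c2@6 c3@8, authorship ..........
After op 2 (move_right): buffer="gyvbejuebn" (len 10), cursors c1@2 c2@7 c3@9, authorship ..........
After op 3 (move_left): buffer="gyvbejuebn" (len 10), cursors c1@1 c2@6 c3@8, authorship ..........
After op 4 (insert('n')): buffer="gnyvbejnuenbn" (len 13), cursors c1@2 c2@8 c3@11, authorship .1.....2..3..
After op 5 (insert('k')): buffer="gnkyvbejnkuenkbn" (len 16), cursors c1@3 c2@10 c3@14, authorship .11.....22..33..
After op 6 (move_left): buffer="gnkyvbejnkuenkbn" (len 16), cursors c1@2 c2@9 c3@13, authorship .11.....22..33..
After op 7 (insert('t')): buffer="gntkyvbejntkuentkbn" (len 19), cursors c1@3 c2@11 c3@16, authorship .111.....222..333..
After op 8 (delete): buffer="gnkyvbejnkuenkbn" (len 16), cursors c1@2 c2@9 c3@13, authorship .11.....22..33..
Authorship (.=original, N=cursor N): . 1 1 . . . . . 2 2 . . 3 3 . .
Index 13: author = 3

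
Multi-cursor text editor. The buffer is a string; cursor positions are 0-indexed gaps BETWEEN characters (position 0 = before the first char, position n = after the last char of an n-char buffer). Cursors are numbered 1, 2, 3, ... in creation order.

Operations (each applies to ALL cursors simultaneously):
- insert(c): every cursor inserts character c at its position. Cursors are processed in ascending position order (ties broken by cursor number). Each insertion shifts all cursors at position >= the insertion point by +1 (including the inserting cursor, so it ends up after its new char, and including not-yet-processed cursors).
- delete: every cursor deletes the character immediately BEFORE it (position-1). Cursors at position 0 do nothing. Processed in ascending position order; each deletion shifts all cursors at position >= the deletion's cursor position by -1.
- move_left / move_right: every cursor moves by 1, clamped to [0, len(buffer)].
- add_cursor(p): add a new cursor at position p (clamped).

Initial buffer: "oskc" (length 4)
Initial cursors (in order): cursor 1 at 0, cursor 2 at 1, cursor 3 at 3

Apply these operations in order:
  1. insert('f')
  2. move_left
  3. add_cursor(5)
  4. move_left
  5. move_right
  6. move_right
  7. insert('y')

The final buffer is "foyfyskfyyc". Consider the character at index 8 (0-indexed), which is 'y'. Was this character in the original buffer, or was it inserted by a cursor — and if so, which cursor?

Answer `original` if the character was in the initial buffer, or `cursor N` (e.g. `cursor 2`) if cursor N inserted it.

After op 1 (insert('f')): buffer="fofskfc" (len 7), cursors c1@1 c2@3 c3@6, authorship 1.2..3.
After op 2 (move_left): buffer="fofskfc" (len 7), cursors c1@0 c2@2 c3@5, authorship 1.2..3.
After op 3 (add_cursor(5)): buffer="fofskfc" (len 7), cursors c1@0 c2@2 c3@5 c4@5, authorship 1.2..3.
After op 4 (move_left): buffer="fofskfc" (len 7), cursors c1@0 c2@1 c3@4 c4@4, authorship 1.2..3.
After op 5 (move_right): buffer="fofskfc" (len 7), cursors c1@1 c2@2 c3@5 c4@5, authorship 1.2..3.
After op 6 (move_right): buffer="fofskfc" (len 7), cursors c1@2 c2@3 c3@6 c4@6, authorship 1.2..3.
After op 7 (insert('y')): buffer="foyfyskfyyc" (len 11), cursors c1@3 c2@5 c3@10 c4@10, authorship 1.122..334.
Authorship (.=original, N=cursor N): 1 . 1 2 2 . . 3 3 4 .
Index 8: author = 3

Answer: cursor 3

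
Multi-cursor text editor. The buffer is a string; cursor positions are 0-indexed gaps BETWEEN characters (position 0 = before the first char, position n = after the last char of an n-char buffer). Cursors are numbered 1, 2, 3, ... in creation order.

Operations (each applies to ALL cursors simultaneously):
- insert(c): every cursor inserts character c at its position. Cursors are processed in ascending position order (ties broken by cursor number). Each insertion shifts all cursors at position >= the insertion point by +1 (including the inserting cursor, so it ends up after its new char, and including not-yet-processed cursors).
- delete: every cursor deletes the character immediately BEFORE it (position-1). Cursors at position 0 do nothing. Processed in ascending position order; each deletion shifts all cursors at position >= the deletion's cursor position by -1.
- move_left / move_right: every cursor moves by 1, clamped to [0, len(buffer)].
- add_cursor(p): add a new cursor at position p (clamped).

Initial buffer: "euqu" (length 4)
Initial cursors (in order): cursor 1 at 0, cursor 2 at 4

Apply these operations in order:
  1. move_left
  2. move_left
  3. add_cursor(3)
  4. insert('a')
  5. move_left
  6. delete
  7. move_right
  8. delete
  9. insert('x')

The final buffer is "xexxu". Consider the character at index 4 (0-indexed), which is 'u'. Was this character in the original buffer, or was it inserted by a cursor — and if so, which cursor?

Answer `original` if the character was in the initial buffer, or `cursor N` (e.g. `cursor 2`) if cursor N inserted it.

After op 1 (move_left): buffer="euqu" (len 4), cursors c1@0 c2@3, authorship ....
After op 2 (move_left): buffer="euqu" (len 4), cursors c1@0 c2@2, authorship ....
After op 3 (add_cursor(3)): buffer="euqu" (len 4), cursors c1@0 c2@2 c3@3, authorship ....
After op 4 (insert('a')): buffer="aeuaqau" (len 7), cursors c1@1 c2@4 c3@6, authorship 1..2.3.
After op 5 (move_left): buffer="aeuaqau" (len 7), cursors c1@0 c2@3 c3@5, authorship 1..2.3.
After op 6 (delete): buffer="aeaau" (len 5), cursors c1@0 c2@2 c3@3, authorship 1.23.
After op 7 (move_right): buffer="aeaau" (len 5), cursors c1@1 c2@3 c3@4, authorship 1.23.
After op 8 (delete): buffer="eu" (len 2), cursors c1@0 c2@1 c3@1, authorship ..
After op 9 (insert('x')): buffer="xexxu" (len 5), cursors c1@1 c2@4 c3@4, authorship 1.23.
Authorship (.=original, N=cursor N): 1 . 2 3 .
Index 4: author = original

Answer: original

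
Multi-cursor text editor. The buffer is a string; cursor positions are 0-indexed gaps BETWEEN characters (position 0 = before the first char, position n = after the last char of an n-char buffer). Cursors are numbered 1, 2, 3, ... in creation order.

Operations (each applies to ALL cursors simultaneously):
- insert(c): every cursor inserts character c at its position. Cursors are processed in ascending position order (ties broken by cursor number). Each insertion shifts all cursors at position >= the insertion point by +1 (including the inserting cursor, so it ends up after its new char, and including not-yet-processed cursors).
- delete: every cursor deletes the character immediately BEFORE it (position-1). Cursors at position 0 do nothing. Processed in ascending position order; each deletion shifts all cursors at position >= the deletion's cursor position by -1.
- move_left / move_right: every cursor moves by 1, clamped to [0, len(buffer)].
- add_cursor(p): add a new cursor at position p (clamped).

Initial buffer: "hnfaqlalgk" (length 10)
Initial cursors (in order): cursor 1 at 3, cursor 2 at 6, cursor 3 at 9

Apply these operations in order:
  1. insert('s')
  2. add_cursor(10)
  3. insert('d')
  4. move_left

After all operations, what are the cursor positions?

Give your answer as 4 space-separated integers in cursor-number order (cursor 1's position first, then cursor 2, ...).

Answer: 4 9 15 12

Derivation:
After op 1 (insert('s')): buffer="hnfsaqlsalgsk" (len 13), cursors c1@4 c2@8 c3@12, authorship ...1...2...3.
After op 2 (add_cursor(10)): buffer="hnfsaqlsalgsk" (len 13), cursors c1@4 c2@8 c4@10 c3@12, authorship ...1...2...3.
After op 3 (insert('d')): buffer="hnfsdaqlsdaldgsdk" (len 17), cursors c1@5 c2@10 c4@13 c3@16, authorship ...11...22..4.33.
After op 4 (move_left): buffer="hnfsdaqlsdaldgsdk" (len 17), cursors c1@4 c2@9 c4@12 c3@15, authorship ...11...22..4.33.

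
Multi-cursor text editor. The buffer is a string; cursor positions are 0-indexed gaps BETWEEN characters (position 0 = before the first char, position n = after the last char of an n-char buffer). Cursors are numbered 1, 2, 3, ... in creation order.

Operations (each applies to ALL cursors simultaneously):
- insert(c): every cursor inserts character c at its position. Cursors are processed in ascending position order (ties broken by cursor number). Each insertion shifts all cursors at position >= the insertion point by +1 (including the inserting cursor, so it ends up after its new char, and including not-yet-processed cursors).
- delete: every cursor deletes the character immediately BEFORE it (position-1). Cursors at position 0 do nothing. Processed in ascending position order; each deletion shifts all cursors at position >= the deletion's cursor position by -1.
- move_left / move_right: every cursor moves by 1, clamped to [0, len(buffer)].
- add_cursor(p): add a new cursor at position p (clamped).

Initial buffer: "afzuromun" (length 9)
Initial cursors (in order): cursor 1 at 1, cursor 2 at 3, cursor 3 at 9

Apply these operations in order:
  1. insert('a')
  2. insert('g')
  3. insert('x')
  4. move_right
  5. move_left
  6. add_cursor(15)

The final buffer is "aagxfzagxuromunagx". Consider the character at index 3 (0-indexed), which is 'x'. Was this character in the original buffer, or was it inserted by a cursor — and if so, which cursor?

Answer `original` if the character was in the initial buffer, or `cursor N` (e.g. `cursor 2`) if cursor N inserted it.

Answer: cursor 1

Derivation:
After op 1 (insert('a')): buffer="aafzauromuna" (len 12), cursors c1@2 c2@5 c3@12, authorship .1..2......3
After op 2 (insert('g')): buffer="aagfzaguromunag" (len 15), cursors c1@3 c2@7 c3@15, authorship .11..22......33
After op 3 (insert('x')): buffer="aagxfzagxuromunagx" (len 18), cursors c1@4 c2@9 c3@18, authorship .111..222......333
After op 4 (move_right): buffer="aagxfzagxuromunagx" (len 18), cursors c1@5 c2@10 c3@18, authorship .111..222......333
After op 5 (move_left): buffer="aagxfzagxuromunagx" (len 18), cursors c1@4 c2@9 c3@17, authorship .111..222......333
After op 6 (add_cursor(15)): buffer="aagxfzagxuromunagx" (len 18), cursors c1@4 c2@9 c4@15 c3@17, authorship .111..222......333
Authorship (.=original, N=cursor N): . 1 1 1 . . 2 2 2 . . . . . . 3 3 3
Index 3: author = 1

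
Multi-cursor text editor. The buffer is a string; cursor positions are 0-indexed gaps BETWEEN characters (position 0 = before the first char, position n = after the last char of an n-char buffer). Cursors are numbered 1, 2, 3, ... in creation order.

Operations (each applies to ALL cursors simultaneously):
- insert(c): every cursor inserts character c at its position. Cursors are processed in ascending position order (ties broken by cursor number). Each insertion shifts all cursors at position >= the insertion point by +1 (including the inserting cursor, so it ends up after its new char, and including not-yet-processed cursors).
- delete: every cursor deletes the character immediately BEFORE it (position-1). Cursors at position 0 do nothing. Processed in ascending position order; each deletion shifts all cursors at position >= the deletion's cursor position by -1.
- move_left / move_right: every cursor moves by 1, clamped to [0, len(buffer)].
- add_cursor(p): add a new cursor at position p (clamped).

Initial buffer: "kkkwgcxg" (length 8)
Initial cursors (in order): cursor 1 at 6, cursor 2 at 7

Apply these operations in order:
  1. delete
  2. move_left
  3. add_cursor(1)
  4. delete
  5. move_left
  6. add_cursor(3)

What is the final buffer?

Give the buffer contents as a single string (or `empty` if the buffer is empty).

Answer: kgg

Derivation:
After op 1 (delete): buffer="kkkwgg" (len 6), cursors c1@5 c2@5, authorship ......
After op 2 (move_left): buffer="kkkwgg" (len 6), cursors c1@4 c2@4, authorship ......
After op 3 (add_cursor(1)): buffer="kkkwgg" (len 6), cursors c3@1 c1@4 c2@4, authorship ......
After op 4 (delete): buffer="kgg" (len 3), cursors c3@0 c1@1 c2@1, authorship ...
After op 5 (move_left): buffer="kgg" (len 3), cursors c1@0 c2@0 c3@0, authorship ...
After op 6 (add_cursor(3)): buffer="kgg" (len 3), cursors c1@0 c2@0 c3@0 c4@3, authorship ...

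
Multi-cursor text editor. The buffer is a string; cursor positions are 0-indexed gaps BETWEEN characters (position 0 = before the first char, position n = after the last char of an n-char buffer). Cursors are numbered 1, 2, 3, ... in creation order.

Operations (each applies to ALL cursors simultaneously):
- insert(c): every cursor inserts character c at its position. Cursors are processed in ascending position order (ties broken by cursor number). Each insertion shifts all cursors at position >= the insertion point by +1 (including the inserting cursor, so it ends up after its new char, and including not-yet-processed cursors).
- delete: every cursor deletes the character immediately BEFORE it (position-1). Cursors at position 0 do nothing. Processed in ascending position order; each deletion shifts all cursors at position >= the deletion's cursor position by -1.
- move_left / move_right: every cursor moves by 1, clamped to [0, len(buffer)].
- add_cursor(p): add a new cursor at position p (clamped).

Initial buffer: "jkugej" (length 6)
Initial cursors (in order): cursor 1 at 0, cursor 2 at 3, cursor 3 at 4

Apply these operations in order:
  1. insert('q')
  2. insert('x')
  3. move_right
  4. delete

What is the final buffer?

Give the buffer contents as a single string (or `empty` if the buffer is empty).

Answer: qxkuqxqxj

Derivation:
After op 1 (insert('q')): buffer="qjkuqgqej" (len 9), cursors c1@1 c2@5 c3@7, authorship 1...2.3..
After op 2 (insert('x')): buffer="qxjkuqxgqxej" (len 12), cursors c1@2 c2@7 c3@10, authorship 11...22.33..
After op 3 (move_right): buffer="qxjkuqxgqxej" (len 12), cursors c1@3 c2@8 c3@11, authorship 11...22.33..
After op 4 (delete): buffer="qxkuqxqxj" (len 9), cursors c1@2 c2@6 c3@8, authorship 11..2233.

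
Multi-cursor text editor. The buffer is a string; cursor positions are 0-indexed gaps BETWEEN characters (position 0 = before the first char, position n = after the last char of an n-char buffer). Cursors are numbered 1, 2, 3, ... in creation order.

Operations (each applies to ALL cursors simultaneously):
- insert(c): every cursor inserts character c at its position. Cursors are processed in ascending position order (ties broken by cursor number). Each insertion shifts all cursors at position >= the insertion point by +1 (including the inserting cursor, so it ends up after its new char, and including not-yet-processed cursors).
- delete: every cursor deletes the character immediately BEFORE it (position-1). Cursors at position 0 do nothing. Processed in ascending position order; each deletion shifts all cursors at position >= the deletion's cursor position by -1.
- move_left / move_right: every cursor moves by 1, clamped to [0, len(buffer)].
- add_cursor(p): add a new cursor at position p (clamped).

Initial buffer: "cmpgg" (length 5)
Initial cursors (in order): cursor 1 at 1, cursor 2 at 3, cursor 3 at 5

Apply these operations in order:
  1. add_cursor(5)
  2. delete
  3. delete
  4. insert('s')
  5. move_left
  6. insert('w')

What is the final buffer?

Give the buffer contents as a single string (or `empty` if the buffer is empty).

Answer: ssswwwws

Derivation:
After op 1 (add_cursor(5)): buffer="cmpgg" (len 5), cursors c1@1 c2@3 c3@5 c4@5, authorship .....
After op 2 (delete): buffer="m" (len 1), cursors c1@0 c2@1 c3@1 c4@1, authorship .
After op 3 (delete): buffer="" (len 0), cursors c1@0 c2@0 c3@0 c4@0, authorship 
After op 4 (insert('s')): buffer="ssss" (len 4), cursors c1@4 c2@4 c3@4 c4@4, authorship 1234
After op 5 (move_left): buffer="ssss" (len 4), cursors c1@3 c2@3 c3@3 c4@3, authorship 1234
After op 6 (insert('w')): buffer="ssswwwws" (len 8), cursors c1@7 c2@7 c3@7 c4@7, authorship 12312344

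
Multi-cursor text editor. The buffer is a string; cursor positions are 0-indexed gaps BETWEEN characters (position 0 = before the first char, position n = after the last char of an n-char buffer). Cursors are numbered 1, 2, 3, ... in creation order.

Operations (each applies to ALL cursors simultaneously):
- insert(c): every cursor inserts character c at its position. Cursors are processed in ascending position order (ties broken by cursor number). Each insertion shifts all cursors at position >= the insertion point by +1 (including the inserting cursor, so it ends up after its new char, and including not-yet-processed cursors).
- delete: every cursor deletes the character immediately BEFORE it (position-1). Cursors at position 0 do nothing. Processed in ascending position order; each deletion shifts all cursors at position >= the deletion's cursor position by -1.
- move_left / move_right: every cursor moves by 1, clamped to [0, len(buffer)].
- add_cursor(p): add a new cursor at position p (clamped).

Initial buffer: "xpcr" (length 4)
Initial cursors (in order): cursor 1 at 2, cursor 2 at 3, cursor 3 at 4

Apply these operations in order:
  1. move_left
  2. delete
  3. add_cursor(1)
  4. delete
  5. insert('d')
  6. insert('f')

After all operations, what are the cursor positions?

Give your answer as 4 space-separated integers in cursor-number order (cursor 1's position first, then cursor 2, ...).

After op 1 (move_left): buffer="xpcr" (len 4), cursors c1@1 c2@2 c3@3, authorship ....
After op 2 (delete): buffer="r" (len 1), cursors c1@0 c2@0 c3@0, authorship .
After op 3 (add_cursor(1)): buffer="r" (len 1), cursors c1@0 c2@0 c3@0 c4@1, authorship .
After op 4 (delete): buffer="" (len 0), cursors c1@0 c2@0 c3@0 c4@0, authorship 
After op 5 (insert('d')): buffer="dddd" (len 4), cursors c1@4 c2@4 c3@4 c4@4, authorship 1234
After op 6 (insert('f')): buffer="ddddffff" (len 8), cursors c1@8 c2@8 c3@8 c4@8, authorship 12341234

Answer: 8 8 8 8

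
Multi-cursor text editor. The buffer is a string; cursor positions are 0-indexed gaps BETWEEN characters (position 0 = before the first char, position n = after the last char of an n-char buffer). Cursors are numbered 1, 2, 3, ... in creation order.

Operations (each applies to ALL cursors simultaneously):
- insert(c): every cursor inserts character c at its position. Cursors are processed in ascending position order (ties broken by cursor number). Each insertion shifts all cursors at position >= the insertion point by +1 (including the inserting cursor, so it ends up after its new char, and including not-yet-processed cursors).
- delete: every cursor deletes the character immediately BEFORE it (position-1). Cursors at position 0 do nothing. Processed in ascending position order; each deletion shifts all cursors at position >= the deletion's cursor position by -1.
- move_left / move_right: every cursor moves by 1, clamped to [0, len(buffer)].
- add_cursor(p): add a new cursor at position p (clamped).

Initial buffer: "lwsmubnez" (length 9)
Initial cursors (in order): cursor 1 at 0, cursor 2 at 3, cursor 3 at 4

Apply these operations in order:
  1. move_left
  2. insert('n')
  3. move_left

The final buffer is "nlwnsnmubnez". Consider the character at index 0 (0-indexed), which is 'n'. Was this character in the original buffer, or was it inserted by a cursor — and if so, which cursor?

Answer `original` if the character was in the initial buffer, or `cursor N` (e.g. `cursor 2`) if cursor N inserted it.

After op 1 (move_left): buffer="lwsmubnez" (len 9), cursors c1@0 c2@2 c3@3, authorship .........
After op 2 (insert('n')): buffer="nlwnsnmubnez" (len 12), cursors c1@1 c2@4 c3@6, authorship 1..2.3......
After op 3 (move_left): buffer="nlwnsnmubnez" (len 12), cursors c1@0 c2@3 c3@5, authorship 1..2.3......
Authorship (.=original, N=cursor N): 1 . . 2 . 3 . . . . . .
Index 0: author = 1

Answer: cursor 1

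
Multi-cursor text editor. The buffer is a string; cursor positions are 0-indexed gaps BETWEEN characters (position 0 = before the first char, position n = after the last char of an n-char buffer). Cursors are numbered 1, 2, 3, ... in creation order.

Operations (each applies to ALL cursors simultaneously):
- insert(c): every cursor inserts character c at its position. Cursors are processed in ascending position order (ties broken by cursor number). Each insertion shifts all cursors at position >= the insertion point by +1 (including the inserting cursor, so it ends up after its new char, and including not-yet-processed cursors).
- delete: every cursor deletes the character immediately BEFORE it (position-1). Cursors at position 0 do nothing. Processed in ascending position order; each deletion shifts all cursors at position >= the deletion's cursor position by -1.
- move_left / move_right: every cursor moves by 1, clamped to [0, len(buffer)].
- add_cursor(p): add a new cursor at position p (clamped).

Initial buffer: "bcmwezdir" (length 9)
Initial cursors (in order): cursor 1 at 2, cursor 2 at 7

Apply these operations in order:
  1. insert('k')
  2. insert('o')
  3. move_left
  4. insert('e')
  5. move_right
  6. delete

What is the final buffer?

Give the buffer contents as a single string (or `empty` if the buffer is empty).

Answer: bckemwezdkeir

Derivation:
After op 1 (insert('k')): buffer="bckmwezdkir" (len 11), cursors c1@3 c2@9, authorship ..1.....2..
After op 2 (insert('o')): buffer="bckomwezdkoir" (len 13), cursors c1@4 c2@11, authorship ..11.....22..
After op 3 (move_left): buffer="bckomwezdkoir" (len 13), cursors c1@3 c2@10, authorship ..11.....22..
After op 4 (insert('e')): buffer="bckeomwezdkeoir" (len 15), cursors c1@4 c2@12, authorship ..111.....222..
After op 5 (move_right): buffer="bckeomwezdkeoir" (len 15), cursors c1@5 c2@13, authorship ..111.....222..
After op 6 (delete): buffer="bckemwezdkeir" (len 13), cursors c1@4 c2@11, authorship ..11.....22..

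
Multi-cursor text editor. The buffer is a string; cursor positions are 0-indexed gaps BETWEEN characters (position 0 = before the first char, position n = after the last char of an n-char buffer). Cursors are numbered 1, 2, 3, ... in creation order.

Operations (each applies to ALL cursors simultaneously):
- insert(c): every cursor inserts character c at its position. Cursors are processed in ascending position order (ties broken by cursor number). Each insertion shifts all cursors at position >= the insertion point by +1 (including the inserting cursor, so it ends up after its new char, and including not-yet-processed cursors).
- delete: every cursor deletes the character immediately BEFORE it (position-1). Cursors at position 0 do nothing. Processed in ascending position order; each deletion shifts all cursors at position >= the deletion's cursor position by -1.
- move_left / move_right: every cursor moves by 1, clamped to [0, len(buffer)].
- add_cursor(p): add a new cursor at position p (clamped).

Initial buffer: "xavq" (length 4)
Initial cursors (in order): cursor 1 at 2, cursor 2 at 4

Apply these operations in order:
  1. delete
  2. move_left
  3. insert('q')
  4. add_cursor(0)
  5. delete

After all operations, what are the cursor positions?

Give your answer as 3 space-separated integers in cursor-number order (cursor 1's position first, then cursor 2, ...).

Answer: 0 1 0

Derivation:
After op 1 (delete): buffer="xv" (len 2), cursors c1@1 c2@2, authorship ..
After op 2 (move_left): buffer="xv" (len 2), cursors c1@0 c2@1, authorship ..
After op 3 (insert('q')): buffer="qxqv" (len 4), cursors c1@1 c2@3, authorship 1.2.
After op 4 (add_cursor(0)): buffer="qxqv" (len 4), cursors c3@0 c1@1 c2@3, authorship 1.2.
After op 5 (delete): buffer="xv" (len 2), cursors c1@0 c3@0 c2@1, authorship ..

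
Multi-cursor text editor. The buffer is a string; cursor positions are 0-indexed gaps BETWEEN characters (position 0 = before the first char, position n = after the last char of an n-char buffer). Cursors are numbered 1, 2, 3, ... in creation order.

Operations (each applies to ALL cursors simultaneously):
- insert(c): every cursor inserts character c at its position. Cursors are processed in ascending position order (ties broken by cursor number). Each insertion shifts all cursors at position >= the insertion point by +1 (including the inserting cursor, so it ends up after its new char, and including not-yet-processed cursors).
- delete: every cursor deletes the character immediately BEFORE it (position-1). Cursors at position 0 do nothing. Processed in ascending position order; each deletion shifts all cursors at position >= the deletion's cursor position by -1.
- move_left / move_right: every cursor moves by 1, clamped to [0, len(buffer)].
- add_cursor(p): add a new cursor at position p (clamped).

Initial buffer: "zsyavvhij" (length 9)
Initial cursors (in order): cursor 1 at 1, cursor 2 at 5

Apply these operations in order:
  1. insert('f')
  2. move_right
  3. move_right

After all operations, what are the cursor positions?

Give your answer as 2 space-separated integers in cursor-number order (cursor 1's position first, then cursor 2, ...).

After op 1 (insert('f')): buffer="zfsyavfvhij" (len 11), cursors c1@2 c2@7, authorship .1....2....
After op 2 (move_right): buffer="zfsyavfvhij" (len 11), cursors c1@3 c2@8, authorship .1....2....
After op 3 (move_right): buffer="zfsyavfvhij" (len 11), cursors c1@4 c2@9, authorship .1....2....

Answer: 4 9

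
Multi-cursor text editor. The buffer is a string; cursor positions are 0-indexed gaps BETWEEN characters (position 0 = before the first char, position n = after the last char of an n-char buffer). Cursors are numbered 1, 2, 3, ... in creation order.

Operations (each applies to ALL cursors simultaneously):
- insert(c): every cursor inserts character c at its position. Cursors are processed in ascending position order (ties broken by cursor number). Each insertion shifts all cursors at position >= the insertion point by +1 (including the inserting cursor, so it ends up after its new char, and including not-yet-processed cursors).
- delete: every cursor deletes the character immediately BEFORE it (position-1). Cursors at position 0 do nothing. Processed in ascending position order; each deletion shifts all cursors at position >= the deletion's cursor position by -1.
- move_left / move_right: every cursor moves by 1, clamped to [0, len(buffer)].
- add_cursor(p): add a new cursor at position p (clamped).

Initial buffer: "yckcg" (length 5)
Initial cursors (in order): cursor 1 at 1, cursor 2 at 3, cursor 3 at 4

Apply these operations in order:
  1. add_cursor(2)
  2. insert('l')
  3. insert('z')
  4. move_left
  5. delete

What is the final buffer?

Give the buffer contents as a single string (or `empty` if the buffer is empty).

Answer: yzczkzczg

Derivation:
After op 1 (add_cursor(2)): buffer="yckcg" (len 5), cursors c1@1 c4@2 c2@3 c3@4, authorship .....
After op 2 (insert('l')): buffer="ylclklclg" (len 9), cursors c1@2 c4@4 c2@6 c3@8, authorship .1.4.2.3.
After op 3 (insert('z')): buffer="ylzclzklzclzg" (len 13), cursors c1@3 c4@6 c2@9 c3@12, authorship .11.44.22.33.
After op 4 (move_left): buffer="ylzclzklzclzg" (len 13), cursors c1@2 c4@5 c2@8 c3@11, authorship .11.44.22.33.
After op 5 (delete): buffer="yzczkzczg" (len 9), cursors c1@1 c4@3 c2@5 c3@7, authorship .1.4.2.3.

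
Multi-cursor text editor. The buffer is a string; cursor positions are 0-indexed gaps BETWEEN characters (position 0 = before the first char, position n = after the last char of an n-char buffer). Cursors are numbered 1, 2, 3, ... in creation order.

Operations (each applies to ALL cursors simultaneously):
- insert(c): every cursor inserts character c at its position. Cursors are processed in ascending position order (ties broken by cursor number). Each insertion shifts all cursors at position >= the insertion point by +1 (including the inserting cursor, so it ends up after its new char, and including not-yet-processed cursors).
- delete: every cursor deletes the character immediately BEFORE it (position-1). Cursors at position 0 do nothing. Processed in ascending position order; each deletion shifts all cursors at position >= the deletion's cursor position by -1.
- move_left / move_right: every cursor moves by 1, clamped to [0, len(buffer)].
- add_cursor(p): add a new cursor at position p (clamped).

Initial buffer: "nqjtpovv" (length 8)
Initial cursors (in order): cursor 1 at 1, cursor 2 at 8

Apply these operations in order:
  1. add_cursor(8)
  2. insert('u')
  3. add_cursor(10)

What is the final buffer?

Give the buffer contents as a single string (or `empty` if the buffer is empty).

After op 1 (add_cursor(8)): buffer="nqjtpovv" (len 8), cursors c1@1 c2@8 c3@8, authorship ........
After op 2 (insert('u')): buffer="nuqjtpovvuu" (len 11), cursors c1@2 c2@11 c3@11, authorship .1.......23
After op 3 (add_cursor(10)): buffer="nuqjtpovvuu" (len 11), cursors c1@2 c4@10 c2@11 c3@11, authorship .1.......23

Answer: nuqjtpovvuu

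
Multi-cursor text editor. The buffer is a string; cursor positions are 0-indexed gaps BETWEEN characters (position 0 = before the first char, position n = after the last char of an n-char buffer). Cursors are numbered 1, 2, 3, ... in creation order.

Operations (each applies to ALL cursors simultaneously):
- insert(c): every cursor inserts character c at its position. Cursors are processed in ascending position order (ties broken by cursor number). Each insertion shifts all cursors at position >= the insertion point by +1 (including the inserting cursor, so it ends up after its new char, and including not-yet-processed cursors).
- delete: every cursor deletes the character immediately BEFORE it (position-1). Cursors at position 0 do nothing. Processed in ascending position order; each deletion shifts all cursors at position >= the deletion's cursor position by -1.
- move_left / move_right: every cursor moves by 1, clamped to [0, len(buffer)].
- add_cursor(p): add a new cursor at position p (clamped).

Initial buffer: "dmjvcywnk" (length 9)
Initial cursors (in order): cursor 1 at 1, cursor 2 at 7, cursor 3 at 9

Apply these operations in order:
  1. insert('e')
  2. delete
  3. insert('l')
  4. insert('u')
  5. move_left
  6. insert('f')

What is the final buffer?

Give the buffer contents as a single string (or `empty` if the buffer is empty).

Answer: dlfumjvcywlfunklfu

Derivation:
After op 1 (insert('e')): buffer="demjvcywenke" (len 12), cursors c1@2 c2@9 c3@12, authorship .1......2..3
After op 2 (delete): buffer="dmjvcywnk" (len 9), cursors c1@1 c2@7 c3@9, authorship .........
After op 3 (insert('l')): buffer="dlmjvcywlnkl" (len 12), cursors c1@2 c2@9 c3@12, authorship .1......2..3
After op 4 (insert('u')): buffer="dlumjvcywlunklu" (len 15), cursors c1@3 c2@11 c3@15, authorship .11......22..33
After op 5 (move_left): buffer="dlumjvcywlunklu" (len 15), cursors c1@2 c2@10 c3@14, authorship .11......22..33
After op 6 (insert('f')): buffer="dlfumjvcywlfunklfu" (len 18), cursors c1@3 c2@12 c3@17, authorship .111......222..333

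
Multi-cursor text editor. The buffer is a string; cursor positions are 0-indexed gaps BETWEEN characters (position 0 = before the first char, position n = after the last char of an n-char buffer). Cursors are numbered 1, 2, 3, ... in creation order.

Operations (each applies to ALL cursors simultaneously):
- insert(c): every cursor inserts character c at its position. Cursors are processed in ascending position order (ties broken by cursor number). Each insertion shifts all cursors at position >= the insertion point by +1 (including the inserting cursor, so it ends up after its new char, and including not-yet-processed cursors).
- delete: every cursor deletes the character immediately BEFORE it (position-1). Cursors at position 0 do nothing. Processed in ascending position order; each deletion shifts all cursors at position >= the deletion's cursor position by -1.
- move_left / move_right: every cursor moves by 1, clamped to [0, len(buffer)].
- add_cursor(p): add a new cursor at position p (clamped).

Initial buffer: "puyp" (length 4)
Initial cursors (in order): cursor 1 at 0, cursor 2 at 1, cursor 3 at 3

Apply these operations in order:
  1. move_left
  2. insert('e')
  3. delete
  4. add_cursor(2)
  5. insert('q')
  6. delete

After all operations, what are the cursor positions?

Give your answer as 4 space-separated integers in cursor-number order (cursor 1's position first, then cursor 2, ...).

Answer: 0 0 2 2

Derivation:
After op 1 (move_left): buffer="puyp" (len 4), cursors c1@0 c2@0 c3@2, authorship ....
After op 2 (insert('e')): buffer="eepueyp" (len 7), cursors c1@2 c2@2 c3@5, authorship 12..3..
After op 3 (delete): buffer="puyp" (len 4), cursors c1@0 c2@0 c3@2, authorship ....
After op 4 (add_cursor(2)): buffer="puyp" (len 4), cursors c1@0 c2@0 c3@2 c4@2, authorship ....
After op 5 (insert('q')): buffer="qqpuqqyp" (len 8), cursors c1@2 c2@2 c3@6 c4@6, authorship 12..34..
After op 6 (delete): buffer="puyp" (len 4), cursors c1@0 c2@0 c3@2 c4@2, authorship ....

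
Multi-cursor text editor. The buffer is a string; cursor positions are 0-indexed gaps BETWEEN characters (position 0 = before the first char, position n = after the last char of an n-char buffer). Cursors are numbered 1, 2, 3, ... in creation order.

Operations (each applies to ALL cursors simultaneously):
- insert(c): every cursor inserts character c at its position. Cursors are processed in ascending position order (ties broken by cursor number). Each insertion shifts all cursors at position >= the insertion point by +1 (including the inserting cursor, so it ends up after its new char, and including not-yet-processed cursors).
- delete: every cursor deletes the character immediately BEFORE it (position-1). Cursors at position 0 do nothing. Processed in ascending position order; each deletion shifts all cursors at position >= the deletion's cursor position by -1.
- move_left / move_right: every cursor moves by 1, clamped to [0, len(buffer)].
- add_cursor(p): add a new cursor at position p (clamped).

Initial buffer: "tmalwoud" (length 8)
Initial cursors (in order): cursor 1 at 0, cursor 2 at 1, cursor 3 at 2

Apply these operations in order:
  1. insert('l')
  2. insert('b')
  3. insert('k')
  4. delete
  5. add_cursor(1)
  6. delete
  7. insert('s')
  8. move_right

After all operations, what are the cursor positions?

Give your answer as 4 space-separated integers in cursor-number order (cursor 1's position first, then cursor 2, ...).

After op 1 (insert('l')): buffer="ltlmlalwoud" (len 11), cursors c1@1 c2@3 c3@5, authorship 1.2.3......
After op 2 (insert('b')): buffer="lbtlbmlbalwoud" (len 14), cursors c1@2 c2@5 c3@8, authorship 11.22.33......
After op 3 (insert('k')): buffer="lbktlbkmlbkalwoud" (len 17), cursors c1@3 c2@7 c3@11, authorship 111.222.333......
After op 4 (delete): buffer="lbtlbmlbalwoud" (len 14), cursors c1@2 c2@5 c3@8, authorship 11.22.33......
After op 5 (add_cursor(1)): buffer="lbtlbmlbalwoud" (len 14), cursors c4@1 c1@2 c2@5 c3@8, authorship 11.22.33......
After op 6 (delete): buffer="tlmlalwoud" (len 10), cursors c1@0 c4@0 c2@2 c3@4, authorship .2.3......
After op 7 (insert('s')): buffer="sstlsmlsalwoud" (len 14), cursors c1@2 c4@2 c2@5 c3@8, authorship 14.22.33......
After op 8 (move_right): buffer="sstlsmlsalwoud" (len 14), cursors c1@3 c4@3 c2@6 c3@9, authorship 14.22.33......

Answer: 3 6 9 3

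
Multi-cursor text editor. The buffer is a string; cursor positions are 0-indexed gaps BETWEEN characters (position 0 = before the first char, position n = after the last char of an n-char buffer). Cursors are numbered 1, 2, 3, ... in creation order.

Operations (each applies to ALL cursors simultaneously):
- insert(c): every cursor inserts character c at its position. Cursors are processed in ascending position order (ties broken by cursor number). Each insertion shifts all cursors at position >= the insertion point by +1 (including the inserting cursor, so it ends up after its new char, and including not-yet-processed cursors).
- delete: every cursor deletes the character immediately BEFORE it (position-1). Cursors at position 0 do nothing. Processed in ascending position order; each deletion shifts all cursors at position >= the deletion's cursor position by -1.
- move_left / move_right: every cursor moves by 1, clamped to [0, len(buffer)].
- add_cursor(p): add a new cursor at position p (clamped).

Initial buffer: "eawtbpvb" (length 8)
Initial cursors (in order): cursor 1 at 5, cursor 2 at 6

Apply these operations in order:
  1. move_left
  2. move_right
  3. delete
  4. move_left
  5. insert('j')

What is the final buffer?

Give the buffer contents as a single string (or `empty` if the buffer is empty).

Answer: eawjjtvb

Derivation:
After op 1 (move_left): buffer="eawtbpvb" (len 8), cursors c1@4 c2@5, authorship ........
After op 2 (move_right): buffer="eawtbpvb" (len 8), cursors c1@5 c2@6, authorship ........
After op 3 (delete): buffer="eawtvb" (len 6), cursors c1@4 c2@4, authorship ......
After op 4 (move_left): buffer="eawtvb" (len 6), cursors c1@3 c2@3, authorship ......
After op 5 (insert('j')): buffer="eawjjtvb" (len 8), cursors c1@5 c2@5, authorship ...12...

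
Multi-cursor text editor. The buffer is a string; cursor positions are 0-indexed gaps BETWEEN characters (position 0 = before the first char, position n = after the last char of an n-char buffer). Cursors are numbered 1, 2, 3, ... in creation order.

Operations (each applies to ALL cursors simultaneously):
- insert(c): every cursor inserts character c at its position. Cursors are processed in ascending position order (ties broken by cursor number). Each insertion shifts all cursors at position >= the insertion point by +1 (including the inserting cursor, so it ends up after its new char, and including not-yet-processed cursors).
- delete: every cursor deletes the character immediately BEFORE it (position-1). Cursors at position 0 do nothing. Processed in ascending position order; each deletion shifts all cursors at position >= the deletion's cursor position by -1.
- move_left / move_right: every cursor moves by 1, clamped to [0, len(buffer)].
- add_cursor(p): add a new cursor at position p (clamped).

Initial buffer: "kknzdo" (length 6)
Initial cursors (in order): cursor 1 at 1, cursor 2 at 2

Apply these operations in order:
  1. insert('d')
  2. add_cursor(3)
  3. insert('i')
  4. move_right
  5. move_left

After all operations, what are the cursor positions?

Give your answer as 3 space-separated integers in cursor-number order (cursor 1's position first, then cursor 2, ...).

After op 1 (insert('d')): buffer="kdkdnzdo" (len 8), cursors c1@2 c2@4, authorship .1.2....
After op 2 (add_cursor(3)): buffer="kdkdnzdo" (len 8), cursors c1@2 c3@3 c2@4, authorship .1.2....
After op 3 (insert('i')): buffer="kdikidinzdo" (len 11), cursors c1@3 c3@5 c2@7, authorship .11.322....
After op 4 (move_right): buffer="kdikidinzdo" (len 11), cursors c1@4 c3@6 c2@8, authorship .11.322....
After op 5 (move_left): buffer="kdikidinzdo" (len 11), cursors c1@3 c3@5 c2@7, authorship .11.322....

Answer: 3 7 5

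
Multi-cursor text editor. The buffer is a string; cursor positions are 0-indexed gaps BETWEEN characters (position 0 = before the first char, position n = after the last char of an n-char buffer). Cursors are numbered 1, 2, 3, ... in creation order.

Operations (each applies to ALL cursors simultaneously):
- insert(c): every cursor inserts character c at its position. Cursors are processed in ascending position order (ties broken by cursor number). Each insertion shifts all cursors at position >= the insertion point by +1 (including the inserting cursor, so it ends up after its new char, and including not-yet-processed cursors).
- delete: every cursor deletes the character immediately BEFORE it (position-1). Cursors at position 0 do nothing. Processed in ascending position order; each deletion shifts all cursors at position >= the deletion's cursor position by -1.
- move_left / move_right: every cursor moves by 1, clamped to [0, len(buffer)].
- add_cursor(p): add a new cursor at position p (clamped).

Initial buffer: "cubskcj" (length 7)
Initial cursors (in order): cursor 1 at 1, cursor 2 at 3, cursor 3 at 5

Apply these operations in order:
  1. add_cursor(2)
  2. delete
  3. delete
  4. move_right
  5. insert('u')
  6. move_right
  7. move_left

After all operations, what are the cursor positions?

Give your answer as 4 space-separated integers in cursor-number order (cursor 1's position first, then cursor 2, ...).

After op 1 (add_cursor(2)): buffer="cubskcj" (len 7), cursors c1@1 c4@2 c2@3 c3@5, authorship .......
After op 2 (delete): buffer="scj" (len 3), cursors c1@0 c2@0 c4@0 c3@1, authorship ...
After op 3 (delete): buffer="cj" (len 2), cursors c1@0 c2@0 c3@0 c4@0, authorship ..
After op 4 (move_right): buffer="cj" (len 2), cursors c1@1 c2@1 c3@1 c4@1, authorship ..
After op 5 (insert('u')): buffer="cuuuuj" (len 6), cursors c1@5 c2@5 c3@5 c4@5, authorship .1234.
After op 6 (move_right): buffer="cuuuuj" (len 6), cursors c1@6 c2@6 c3@6 c4@6, authorship .1234.
After op 7 (move_left): buffer="cuuuuj" (len 6), cursors c1@5 c2@5 c3@5 c4@5, authorship .1234.

Answer: 5 5 5 5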